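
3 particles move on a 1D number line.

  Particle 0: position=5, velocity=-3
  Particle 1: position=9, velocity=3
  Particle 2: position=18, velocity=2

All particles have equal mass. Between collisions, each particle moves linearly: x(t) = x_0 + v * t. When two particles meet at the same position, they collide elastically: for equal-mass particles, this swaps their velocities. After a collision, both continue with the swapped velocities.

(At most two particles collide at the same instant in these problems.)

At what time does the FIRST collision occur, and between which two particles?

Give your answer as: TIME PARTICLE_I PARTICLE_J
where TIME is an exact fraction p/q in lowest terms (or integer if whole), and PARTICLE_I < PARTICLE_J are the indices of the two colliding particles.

Answer: 9 1 2

Derivation:
Pair (0,1): pos 5,9 vel -3,3 -> not approaching (rel speed -6 <= 0)
Pair (1,2): pos 9,18 vel 3,2 -> gap=9, closing at 1/unit, collide at t=9
Earliest collision: t=9 between 1 and 2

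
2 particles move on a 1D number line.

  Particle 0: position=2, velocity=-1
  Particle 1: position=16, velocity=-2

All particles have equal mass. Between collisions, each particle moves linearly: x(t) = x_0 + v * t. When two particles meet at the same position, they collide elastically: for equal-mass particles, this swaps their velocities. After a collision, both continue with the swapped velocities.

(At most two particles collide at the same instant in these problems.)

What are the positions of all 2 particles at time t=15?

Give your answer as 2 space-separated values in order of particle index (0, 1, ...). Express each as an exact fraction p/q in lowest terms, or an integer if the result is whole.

Collision at t=14: particles 0 and 1 swap velocities; positions: p0=-12 p1=-12; velocities now: v0=-2 v1=-1
Advance to t=15 (no further collisions before then); velocities: v0=-2 v1=-1; positions = -14 -13

Answer: -14 -13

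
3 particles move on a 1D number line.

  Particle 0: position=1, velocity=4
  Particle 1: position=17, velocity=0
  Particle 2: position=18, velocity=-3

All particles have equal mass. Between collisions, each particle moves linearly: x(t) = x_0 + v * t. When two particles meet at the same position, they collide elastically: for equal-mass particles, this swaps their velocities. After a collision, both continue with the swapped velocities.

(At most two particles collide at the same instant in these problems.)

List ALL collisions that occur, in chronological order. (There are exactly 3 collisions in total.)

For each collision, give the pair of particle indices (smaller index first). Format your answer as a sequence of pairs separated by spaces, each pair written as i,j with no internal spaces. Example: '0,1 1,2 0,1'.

Answer: 1,2 0,1 1,2

Derivation:
Collision at t=1/3: particles 1 and 2 swap velocities; positions: p0=7/3 p1=17 p2=17; velocities now: v0=4 v1=-3 v2=0
Collision at t=17/7: particles 0 and 1 swap velocities; positions: p0=75/7 p1=75/7 p2=17; velocities now: v0=-3 v1=4 v2=0
Collision at t=4: particles 1 and 2 swap velocities; positions: p0=6 p1=17 p2=17; velocities now: v0=-3 v1=0 v2=4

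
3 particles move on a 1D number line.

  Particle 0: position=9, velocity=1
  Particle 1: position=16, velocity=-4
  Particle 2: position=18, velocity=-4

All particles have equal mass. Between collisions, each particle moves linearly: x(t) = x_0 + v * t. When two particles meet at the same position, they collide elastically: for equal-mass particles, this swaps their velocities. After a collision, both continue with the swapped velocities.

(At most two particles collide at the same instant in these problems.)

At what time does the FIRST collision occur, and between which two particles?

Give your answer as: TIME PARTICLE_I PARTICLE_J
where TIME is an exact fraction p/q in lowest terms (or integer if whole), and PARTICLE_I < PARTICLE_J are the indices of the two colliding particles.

Answer: 7/5 0 1

Derivation:
Pair (0,1): pos 9,16 vel 1,-4 -> gap=7, closing at 5/unit, collide at t=7/5
Pair (1,2): pos 16,18 vel -4,-4 -> not approaching (rel speed 0 <= 0)
Earliest collision: t=7/5 between 0 and 1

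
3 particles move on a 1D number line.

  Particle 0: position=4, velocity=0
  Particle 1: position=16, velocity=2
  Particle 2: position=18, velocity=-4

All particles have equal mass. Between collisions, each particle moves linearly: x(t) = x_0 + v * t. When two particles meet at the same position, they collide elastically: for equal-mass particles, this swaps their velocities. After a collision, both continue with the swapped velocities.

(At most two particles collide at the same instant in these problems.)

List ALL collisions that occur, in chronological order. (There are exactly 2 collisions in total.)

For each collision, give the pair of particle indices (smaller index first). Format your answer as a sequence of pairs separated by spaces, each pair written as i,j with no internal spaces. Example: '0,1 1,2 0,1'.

Collision at t=1/3: particles 1 and 2 swap velocities; positions: p0=4 p1=50/3 p2=50/3; velocities now: v0=0 v1=-4 v2=2
Collision at t=7/2: particles 0 and 1 swap velocities; positions: p0=4 p1=4 p2=23; velocities now: v0=-4 v1=0 v2=2

Answer: 1,2 0,1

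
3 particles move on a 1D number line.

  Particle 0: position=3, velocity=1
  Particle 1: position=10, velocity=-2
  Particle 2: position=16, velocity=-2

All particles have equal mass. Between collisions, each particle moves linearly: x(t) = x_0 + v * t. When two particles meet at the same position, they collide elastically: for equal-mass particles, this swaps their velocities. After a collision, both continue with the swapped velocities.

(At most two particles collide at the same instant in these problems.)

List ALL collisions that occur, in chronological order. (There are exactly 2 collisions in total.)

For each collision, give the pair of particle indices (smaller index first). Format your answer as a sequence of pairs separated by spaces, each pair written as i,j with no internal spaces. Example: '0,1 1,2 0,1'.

Collision at t=7/3: particles 0 and 1 swap velocities; positions: p0=16/3 p1=16/3 p2=34/3; velocities now: v0=-2 v1=1 v2=-2
Collision at t=13/3: particles 1 and 2 swap velocities; positions: p0=4/3 p1=22/3 p2=22/3; velocities now: v0=-2 v1=-2 v2=1

Answer: 0,1 1,2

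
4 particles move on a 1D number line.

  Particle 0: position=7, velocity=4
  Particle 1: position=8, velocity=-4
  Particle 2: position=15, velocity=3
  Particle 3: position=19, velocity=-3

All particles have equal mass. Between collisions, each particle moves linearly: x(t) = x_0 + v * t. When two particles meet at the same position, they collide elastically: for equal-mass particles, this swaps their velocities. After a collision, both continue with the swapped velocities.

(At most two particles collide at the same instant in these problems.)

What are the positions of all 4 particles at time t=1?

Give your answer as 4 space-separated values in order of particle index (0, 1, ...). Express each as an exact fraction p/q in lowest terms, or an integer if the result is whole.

Collision at t=1/8: particles 0 and 1 swap velocities; positions: p0=15/2 p1=15/2 p2=123/8 p3=149/8; velocities now: v0=-4 v1=4 v2=3 v3=-3
Collision at t=2/3: particles 2 and 3 swap velocities; positions: p0=16/3 p1=29/3 p2=17 p3=17; velocities now: v0=-4 v1=4 v2=-3 v3=3
Advance to t=1 (no further collisions before then); velocities: v0=-4 v1=4 v2=-3 v3=3; positions = 4 11 16 18

Answer: 4 11 16 18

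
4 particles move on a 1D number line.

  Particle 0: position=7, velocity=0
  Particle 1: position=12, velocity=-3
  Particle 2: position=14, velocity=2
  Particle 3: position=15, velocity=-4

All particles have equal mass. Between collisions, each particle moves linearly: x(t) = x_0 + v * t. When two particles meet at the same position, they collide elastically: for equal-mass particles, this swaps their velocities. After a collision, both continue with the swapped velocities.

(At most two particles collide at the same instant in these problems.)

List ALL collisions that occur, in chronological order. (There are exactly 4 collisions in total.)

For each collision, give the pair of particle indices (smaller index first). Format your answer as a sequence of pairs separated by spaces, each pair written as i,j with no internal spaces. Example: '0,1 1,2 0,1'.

Collision at t=1/6: particles 2 and 3 swap velocities; positions: p0=7 p1=23/2 p2=43/3 p3=43/3; velocities now: v0=0 v1=-3 v2=-4 v3=2
Collision at t=5/3: particles 0 and 1 swap velocities; positions: p0=7 p1=7 p2=25/3 p3=52/3; velocities now: v0=-3 v1=0 v2=-4 v3=2
Collision at t=2: particles 1 and 2 swap velocities; positions: p0=6 p1=7 p2=7 p3=18; velocities now: v0=-3 v1=-4 v2=0 v3=2
Collision at t=3: particles 0 and 1 swap velocities; positions: p0=3 p1=3 p2=7 p3=20; velocities now: v0=-4 v1=-3 v2=0 v3=2

Answer: 2,3 0,1 1,2 0,1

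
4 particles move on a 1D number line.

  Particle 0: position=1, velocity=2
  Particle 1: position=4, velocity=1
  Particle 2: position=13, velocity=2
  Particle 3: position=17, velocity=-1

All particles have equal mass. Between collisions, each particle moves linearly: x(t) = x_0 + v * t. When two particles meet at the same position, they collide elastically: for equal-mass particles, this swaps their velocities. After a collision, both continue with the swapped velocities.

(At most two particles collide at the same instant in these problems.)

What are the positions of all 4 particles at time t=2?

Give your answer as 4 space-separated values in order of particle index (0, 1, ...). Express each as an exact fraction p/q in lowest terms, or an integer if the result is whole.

Answer: 5 6 15 17

Derivation:
Collision at t=4/3: particles 2 and 3 swap velocities; positions: p0=11/3 p1=16/3 p2=47/3 p3=47/3; velocities now: v0=2 v1=1 v2=-1 v3=2
Advance to t=2 (no further collisions before then); velocities: v0=2 v1=1 v2=-1 v3=2; positions = 5 6 15 17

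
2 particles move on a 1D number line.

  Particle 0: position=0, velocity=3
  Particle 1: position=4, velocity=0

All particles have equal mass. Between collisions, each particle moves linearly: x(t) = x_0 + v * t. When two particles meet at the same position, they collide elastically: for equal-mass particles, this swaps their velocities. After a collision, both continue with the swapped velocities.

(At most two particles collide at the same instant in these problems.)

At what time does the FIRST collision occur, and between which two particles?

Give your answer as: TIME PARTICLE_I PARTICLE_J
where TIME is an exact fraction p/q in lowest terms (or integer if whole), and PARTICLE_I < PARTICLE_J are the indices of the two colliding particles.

Answer: 4/3 0 1

Derivation:
Pair (0,1): pos 0,4 vel 3,0 -> gap=4, closing at 3/unit, collide at t=4/3
Earliest collision: t=4/3 between 0 and 1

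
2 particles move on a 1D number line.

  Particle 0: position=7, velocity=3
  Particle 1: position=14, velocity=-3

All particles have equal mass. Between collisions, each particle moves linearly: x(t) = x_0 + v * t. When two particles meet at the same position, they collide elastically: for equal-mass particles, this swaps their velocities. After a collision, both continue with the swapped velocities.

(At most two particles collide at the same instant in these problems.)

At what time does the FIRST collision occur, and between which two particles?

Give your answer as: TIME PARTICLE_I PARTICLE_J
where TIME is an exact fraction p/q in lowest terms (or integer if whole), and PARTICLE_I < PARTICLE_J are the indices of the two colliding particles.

Pair (0,1): pos 7,14 vel 3,-3 -> gap=7, closing at 6/unit, collide at t=7/6
Earliest collision: t=7/6 between 0 and 1

Answer: 7/6 0 1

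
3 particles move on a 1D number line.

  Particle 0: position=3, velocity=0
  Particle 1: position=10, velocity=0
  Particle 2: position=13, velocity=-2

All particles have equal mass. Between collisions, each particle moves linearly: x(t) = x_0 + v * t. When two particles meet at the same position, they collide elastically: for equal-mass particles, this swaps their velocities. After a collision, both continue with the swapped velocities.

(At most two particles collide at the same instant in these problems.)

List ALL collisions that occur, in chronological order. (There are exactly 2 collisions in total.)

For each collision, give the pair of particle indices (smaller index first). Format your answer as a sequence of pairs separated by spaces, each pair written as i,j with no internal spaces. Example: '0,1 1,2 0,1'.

Answer: 1,2 0,1

Derivation:
Collision at t=3/2: particles 1 and 2 swap velocities; positions: p0=3 p1=10 p2=10; velocities now: v0=0 v1=-2 v2=0
Collision at t=5: particles 0 and 1 swap velocities; positions: p0=3 p1=3 p2=10; velocities now: v0=-2 v1=0 v2=0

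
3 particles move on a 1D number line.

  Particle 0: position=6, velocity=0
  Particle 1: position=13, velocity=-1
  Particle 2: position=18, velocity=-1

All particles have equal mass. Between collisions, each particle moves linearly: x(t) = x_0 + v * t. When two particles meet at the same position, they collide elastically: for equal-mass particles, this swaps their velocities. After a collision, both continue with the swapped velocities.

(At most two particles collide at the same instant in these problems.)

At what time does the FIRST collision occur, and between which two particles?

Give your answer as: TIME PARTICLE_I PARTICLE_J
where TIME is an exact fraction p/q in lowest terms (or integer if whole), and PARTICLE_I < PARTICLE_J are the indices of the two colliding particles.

Answer: 7 0 1

Derivation:
Pair (0,1): pos 6,13 vel 0,-1 -> gap=7, closing at 1/unit, collide at t=7
Pair (1,2): pos 13,18 vel -1,-1 -> not approaching (rel speed 0 <= 0)
Earliest collision: t=7 between 0 and 1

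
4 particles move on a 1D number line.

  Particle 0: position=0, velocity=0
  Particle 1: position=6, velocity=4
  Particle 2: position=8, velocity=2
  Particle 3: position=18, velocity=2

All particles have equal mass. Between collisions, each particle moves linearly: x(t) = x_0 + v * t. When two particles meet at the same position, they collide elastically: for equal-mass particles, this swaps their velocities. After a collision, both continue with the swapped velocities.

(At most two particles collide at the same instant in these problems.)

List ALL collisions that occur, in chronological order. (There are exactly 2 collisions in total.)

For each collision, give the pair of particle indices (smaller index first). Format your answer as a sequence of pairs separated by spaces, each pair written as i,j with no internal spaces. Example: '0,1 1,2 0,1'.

Collision at t=1: particles 1 and 2 swap velocities; positions: p0=0 p1=10 p2=10 p3=20; velocities now: v0=0 v1=2 v2=4 v3=2
Collision at t=6: particles 2 and 3 swap velocities; positions: p0=0 p1=20 p2=30 p3=30; velocities now: v0=0 v1=2 v2=2 v3=4

Answer: 1,2 2,3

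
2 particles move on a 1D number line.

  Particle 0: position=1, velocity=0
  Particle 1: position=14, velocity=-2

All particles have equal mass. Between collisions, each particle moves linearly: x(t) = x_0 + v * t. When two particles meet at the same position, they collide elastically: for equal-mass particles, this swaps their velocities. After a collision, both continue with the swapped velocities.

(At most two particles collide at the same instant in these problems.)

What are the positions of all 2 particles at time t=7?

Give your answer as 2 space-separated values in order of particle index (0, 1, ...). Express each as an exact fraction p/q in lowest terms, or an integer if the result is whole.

Collision at t=13/2: particles 0 and 1 swap velocities; positions: p0=1 p1=1; velocities now: v0=-2 v1=0
Advance to t=7 (no further collisions before then); velocities: v0=-2 v1=0; positions = 0 1

Answer: 0 1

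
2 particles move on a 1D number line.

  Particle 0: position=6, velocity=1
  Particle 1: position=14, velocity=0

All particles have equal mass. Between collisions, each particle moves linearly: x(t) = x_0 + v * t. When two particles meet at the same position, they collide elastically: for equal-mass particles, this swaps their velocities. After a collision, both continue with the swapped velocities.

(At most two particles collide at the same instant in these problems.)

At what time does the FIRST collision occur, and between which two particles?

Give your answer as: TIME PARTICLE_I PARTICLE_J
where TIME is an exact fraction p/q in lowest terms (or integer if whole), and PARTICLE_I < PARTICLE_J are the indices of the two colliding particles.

Pair (0,1): pos 6,14 vel 1,0 -> gap=8, closing at 1/unit, collide at t=8
Earliest collision: t=8 between 0 and 1

Answer: 8 0 1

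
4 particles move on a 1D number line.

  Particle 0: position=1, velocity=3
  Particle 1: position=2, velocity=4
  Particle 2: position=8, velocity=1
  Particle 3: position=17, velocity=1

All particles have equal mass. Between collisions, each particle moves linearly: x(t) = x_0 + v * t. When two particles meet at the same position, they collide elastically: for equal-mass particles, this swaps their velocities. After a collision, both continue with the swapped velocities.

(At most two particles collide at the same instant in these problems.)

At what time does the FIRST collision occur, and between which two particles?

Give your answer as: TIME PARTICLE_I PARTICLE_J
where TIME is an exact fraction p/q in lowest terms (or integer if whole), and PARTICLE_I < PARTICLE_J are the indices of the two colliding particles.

Pair (0,1): pos 1,2 vel 3,4 -> not approaching (rel speed -1 <= 0)
Pair (1,2): pos 2,8 vel 4,1 -> gap=6, closing at 3/unit, collide at t=2
Pair (2,3): pos 8,17 vel 1,1 -> not approaching (rel speed 0 <= 0)
Earliest collision: t=2 between 1 and 2

Answer: 2 1 2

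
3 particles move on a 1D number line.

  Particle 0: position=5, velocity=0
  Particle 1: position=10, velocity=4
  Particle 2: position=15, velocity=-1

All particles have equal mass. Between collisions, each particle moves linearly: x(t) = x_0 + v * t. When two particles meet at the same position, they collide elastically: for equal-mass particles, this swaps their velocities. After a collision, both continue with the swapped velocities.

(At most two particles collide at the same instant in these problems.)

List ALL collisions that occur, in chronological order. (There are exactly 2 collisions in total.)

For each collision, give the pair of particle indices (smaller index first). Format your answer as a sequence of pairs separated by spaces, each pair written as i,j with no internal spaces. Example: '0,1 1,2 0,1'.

Collision at t=1: particles 1 and 2 swap velocities; positions: p0=5 p1=14 p2=14; velocities now: v0=0 v1=-1 v2=4
Collision at t=10: particles 0 and 1 swap velocities; positions: p0=5 p1=5 p2=50; velocities now: v0=-1 v1=0 v2=4

Answer: 1,2 0,1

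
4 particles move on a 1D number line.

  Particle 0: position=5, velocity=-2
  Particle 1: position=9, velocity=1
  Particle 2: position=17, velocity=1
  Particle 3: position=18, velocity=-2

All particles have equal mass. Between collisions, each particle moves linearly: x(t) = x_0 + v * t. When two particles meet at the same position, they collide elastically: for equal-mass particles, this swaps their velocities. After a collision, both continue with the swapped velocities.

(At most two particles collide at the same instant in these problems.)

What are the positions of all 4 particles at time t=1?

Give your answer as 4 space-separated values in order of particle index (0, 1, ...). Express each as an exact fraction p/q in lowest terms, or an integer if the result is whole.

Collision at t=1/3: particles 2 and 3 swap velocities; positions: p0=13/3 p1=28/3 p2=52/3 p3=52/3; velocities now: v0=-2 v1=1 v2=-2 v3=1
Advance to t=1 (no further collisions before then); velocities: v0=-2 v1=1 v2=-2 v3=1; positions = 3 10 16 18

Answer: 3 10 16 18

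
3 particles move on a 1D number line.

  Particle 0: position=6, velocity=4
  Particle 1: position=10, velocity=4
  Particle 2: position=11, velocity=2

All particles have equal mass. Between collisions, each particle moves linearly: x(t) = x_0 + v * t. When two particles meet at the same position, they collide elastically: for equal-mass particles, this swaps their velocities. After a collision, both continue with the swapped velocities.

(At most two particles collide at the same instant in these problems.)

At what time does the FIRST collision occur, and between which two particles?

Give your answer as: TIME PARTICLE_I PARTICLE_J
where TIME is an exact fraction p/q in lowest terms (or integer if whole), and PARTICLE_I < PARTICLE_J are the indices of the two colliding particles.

Answer: 1/2 1 2

Derivation:
Pair (0,1): pos 6,10 vel 4,4 -> not approaching (rel speed 0 <= 0)
Pair (1,2): pos 10,11 vel 4,2 -> gap=1, closing at 2/unit, collide at t=1/2
Earliest collision: t=1/2 between 1 and 2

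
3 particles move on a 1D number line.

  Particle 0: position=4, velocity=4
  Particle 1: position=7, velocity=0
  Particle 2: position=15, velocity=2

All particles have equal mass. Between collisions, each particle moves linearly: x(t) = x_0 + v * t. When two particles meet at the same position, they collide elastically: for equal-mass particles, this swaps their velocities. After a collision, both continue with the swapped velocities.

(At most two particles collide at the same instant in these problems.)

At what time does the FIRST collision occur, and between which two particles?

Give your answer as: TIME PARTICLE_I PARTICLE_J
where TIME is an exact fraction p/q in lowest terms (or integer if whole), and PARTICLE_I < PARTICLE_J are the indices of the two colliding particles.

Answer: 3/4 0 1

Derivation:
Pair (0,1): pos 4,7 vel 4,0 -> gap=3, closing at 4/unit, collide at t=3/4
Pair (1,2): pos 7,15 vel 0,2 -> not approaching (rel speed -2 <= 0)
Earliest collision: t=3/4 between 0 and 1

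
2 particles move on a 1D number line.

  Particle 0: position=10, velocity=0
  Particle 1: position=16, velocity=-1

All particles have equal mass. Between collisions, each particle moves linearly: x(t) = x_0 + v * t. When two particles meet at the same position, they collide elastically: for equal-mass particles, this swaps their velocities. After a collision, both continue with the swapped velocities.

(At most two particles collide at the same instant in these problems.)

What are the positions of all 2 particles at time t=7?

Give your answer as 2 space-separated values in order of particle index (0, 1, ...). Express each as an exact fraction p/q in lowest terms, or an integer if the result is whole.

Answer: 9 10

Derivation:
Collision at t=6: particles 0 and 1 swap velocities; positions: p0=10 p1=10; velocities now: v0=-1 v1=0
Advance to t=7 (no further collisions before then); velocities: v0=-1 v1=0; positions = 9 10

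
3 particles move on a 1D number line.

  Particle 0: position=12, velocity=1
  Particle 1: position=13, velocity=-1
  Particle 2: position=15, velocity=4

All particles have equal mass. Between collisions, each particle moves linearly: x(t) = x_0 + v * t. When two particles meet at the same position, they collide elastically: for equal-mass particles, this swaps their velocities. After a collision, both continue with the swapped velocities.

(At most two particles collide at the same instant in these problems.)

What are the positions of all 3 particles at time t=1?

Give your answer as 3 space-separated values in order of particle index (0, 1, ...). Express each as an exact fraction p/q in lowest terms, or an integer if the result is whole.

Answer: 12 13 19

Derivation:
Collision at t=1/2: particles 0 and 1 swap velocities; positions: p0=25/2 p1=25/2 p2=17; velocities now: v0=-1 v1=1 v2=4
Advance to t=1 (no further collisions before then); velocities: v0=-1 v1=1 v2=4; positions = 12 13 19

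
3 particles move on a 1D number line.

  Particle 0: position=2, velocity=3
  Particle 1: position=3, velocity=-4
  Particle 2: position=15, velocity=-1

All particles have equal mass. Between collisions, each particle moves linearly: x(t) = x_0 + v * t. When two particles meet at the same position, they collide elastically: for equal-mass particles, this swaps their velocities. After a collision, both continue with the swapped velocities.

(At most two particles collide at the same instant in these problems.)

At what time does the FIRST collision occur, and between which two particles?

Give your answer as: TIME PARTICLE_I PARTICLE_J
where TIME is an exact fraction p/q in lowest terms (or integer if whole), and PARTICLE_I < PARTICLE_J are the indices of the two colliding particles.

Pair (0,1): pos 2,3 vel 3,-4 -> gap=1, closing at 7/unit, collide at t=1/7
Pair (1,2): pos 3,15 vel -4,-1 -> not approaching (rel speed -3 <= 0)
Earliest collision: t=1/7 between 0 and 1

Answer: 1/7 0 1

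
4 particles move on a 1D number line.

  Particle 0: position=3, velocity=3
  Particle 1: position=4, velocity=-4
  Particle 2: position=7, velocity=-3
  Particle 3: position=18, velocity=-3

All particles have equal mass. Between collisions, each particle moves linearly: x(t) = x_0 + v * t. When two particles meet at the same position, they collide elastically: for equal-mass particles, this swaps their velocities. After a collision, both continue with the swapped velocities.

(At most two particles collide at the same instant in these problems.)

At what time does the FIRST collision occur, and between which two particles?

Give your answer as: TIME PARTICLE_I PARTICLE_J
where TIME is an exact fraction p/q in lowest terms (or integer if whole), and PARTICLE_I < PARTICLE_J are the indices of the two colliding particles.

Pair (0,1): pos 3,4 vel 3,-4 -> gap=1, closing at 7/unit, collide at t=1/7
Pair (1,2): pos 4,7 vel -4,-3 -> not approaching (rel speed -1 <= 0)
Pair (2,3): pos 7,18 vel -3,-3 -> not approaching (rel speed 0 <= 0)
Earliest collision: t=1/7 between 0 and 1

Answer: 1/7 0 1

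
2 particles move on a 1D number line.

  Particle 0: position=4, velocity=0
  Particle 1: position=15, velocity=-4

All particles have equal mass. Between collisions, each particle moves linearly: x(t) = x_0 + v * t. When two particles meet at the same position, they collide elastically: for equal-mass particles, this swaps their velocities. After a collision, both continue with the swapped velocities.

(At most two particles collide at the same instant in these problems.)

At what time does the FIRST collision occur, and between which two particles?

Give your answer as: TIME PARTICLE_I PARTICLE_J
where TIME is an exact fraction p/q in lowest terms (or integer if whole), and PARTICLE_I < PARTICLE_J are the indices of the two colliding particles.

Pair (0,1): pos 4,15 vel 0,-4 -> gap=11, closing at 4/unit, collide at t=11/4
Earliest collision: t=11/4 between 0 and 1

Answer: 11/4 0 1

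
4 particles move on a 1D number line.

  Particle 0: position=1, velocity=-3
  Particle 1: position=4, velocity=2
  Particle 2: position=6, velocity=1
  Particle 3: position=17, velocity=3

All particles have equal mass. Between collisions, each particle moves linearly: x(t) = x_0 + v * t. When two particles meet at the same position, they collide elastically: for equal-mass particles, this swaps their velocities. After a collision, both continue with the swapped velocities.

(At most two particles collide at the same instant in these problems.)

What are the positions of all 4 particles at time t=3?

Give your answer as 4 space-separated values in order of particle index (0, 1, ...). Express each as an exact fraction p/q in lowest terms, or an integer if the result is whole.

Collision at t=2: particles 1 and 2 swap velocities; positions: p0=-5 p1=8 p2=8 p3=23; velocities now: v0=-3 v1=1 v2=2 v3=3
Advance to t=3 (no further collisions before then); velocities: v0=-3 v1=1 v2=2 v3=3; positions = -8 9 10 26

Answer: -8 9 10 26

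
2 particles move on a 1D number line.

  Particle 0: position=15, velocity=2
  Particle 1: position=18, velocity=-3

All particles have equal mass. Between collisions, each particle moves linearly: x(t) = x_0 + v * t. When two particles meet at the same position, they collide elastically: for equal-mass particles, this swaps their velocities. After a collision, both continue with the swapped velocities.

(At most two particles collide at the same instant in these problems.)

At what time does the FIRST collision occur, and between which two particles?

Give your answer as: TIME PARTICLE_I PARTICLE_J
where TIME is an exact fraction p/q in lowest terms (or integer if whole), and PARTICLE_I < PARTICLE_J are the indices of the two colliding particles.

Answer: 3/5 0 1

Derivation:
Pair (0,1): pos 15,18 vel 2,-3 -> gap=3, closing at 5/unit, collide at t=3/5
Earliest collision: t=3/5 between 0 and 1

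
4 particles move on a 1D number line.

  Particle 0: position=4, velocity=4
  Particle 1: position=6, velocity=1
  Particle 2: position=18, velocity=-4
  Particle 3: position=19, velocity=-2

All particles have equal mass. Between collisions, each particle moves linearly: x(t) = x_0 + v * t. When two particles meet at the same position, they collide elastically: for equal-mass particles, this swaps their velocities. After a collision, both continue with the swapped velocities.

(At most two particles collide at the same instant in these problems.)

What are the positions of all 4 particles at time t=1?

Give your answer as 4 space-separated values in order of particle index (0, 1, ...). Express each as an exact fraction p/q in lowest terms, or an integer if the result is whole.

Answer: 7 8 14 17

Derivation:
Collision at t=2/3: particles 0 and 1 swap velocities; positions: p0=20/3 p1=20/3 p2=46/3 p3=53/3; velocities now: v0=1 v1=4 v2=-4 v3=-2
Advance to t=1 (no further collisions before then); velocities: v0=1 v1=4 v2=-4 v3=-2; positions = 7 8 14 17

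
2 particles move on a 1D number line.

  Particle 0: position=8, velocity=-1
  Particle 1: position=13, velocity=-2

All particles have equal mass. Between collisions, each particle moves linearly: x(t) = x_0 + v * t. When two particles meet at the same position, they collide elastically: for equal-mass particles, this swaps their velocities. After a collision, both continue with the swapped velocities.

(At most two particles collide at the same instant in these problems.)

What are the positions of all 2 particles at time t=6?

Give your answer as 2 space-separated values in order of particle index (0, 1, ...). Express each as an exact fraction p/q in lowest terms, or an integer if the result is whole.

Collision at t=5: particles 0 and 1 swap velocities; positions: p0=3 p1=3; velocities now: v0=-2 v1=-1
Advance to t=6 (no further collisions before then); velocities: v0=-2 v1=-1; positions = 1 2

Answer: 1 2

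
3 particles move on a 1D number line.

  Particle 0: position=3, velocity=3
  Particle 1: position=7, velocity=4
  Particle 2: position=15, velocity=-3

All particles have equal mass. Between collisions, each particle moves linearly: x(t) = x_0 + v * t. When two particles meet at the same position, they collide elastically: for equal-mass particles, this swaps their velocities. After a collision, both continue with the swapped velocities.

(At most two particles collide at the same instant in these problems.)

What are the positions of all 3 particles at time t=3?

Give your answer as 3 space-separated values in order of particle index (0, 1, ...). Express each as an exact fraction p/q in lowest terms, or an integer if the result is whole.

Collision at t=8/7: particles 1 and 2 swap velocities; positions: p0=45/7 p1=81/7 p2=81/7; velocities now: v0=3 v1=-3 v2=4
Collision at t=2: particles 0 and 1 swap velocities; positions: p0=9 p1=9 p2=15; velocities now: v0=-3 v1=3 v2=4
Advance to t=3 (no further collisions before then); velocities: v0=-3 v1=3 v2=4; positions = 6 12 19

Answer: 6 12 19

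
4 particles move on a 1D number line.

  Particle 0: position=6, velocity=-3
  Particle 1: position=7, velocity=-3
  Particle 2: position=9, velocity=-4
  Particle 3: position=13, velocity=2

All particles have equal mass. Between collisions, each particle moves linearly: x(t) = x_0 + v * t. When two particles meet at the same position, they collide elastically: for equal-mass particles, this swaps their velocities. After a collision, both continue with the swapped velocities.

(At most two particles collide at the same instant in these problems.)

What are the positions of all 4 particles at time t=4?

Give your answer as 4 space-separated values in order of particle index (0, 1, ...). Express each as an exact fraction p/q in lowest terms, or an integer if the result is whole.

Collision at t=2: particles 1 and 2 swap velocities; positions: p0=0 p1=1 p2=1 p3=17; velocities now: v0=-3 v1=-4 v2=-3 v3=2
Collision at t=3: particles 0 and 1 swap velocities; positions: p0=-3 p1=-3 p2=-2 p3=19; velocities now: v0=-4 v1=-3 v2=-3 v3=2
Advance to t=4 (no further collisions before then); velocities: v0=-4 v1=-3 v2=-3 v3=2; positions = -7 -6 -5 21

Answer: -7 -6 -5 21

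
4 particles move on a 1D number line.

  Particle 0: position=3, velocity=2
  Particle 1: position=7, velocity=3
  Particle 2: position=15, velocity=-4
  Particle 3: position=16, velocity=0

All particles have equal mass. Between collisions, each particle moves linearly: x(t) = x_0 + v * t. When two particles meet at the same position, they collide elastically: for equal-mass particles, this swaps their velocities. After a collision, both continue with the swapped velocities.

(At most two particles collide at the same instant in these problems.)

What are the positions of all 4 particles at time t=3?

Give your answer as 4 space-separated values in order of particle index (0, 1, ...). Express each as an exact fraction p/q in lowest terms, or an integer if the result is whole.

Collision at t=8/7: particles 1 and 2 swap velocities; positions: p0=37/7 p1=73/7 p2=73/7 p3=16; velocities now: v0=2 v1=-4 v2=3 v3=0
Collision at t=2: particles 0 and 1 swap velocities; positions: p0=7 p1=7 p2=13 p3=16; velocities now: v0=-4 v1=2 v2=3 v3=0
Collision at t=3: particles 2 and 3 swap velocities; positions: p0=3 p1=9 p2=16 p3=16; velocities now: v0=-4 v1=2 v2=0 v3=3
Advance to t=3 (no further collisions before then); velocities: v0=-4 v1=2 v2=0 v3=3; positions = 3 9 16 16

Answer: 3 9 16 16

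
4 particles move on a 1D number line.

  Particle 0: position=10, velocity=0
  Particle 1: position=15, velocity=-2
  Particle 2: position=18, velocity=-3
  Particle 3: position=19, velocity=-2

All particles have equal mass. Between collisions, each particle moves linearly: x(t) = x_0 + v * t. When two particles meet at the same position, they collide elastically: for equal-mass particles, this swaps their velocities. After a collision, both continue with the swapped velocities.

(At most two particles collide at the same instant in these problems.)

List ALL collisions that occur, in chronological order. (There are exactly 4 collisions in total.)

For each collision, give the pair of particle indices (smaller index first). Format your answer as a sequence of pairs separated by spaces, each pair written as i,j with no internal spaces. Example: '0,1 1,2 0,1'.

Collision at t=5/2: particles 0 and 1 swap velocities; positions: p0=10 p1=10 p2=21/2 p3=14; velocities now: v0=-2 v1=0 v2=-3 v3=-2
Collision at t=8/3: particles 1 and 2 swap velocities; positions: p0=29/3 p1=10 p2=10 p3=41/3; velocities now: v0=-2 v1=-3 v2=0 v3=-2
Collision at t=3: particles 0 and 1 swap velocities; positions: p0=9 p1=9 p2=10 p3=13; velocities now: v0=-3 v1=-2 v2=0 v3=-2
Collision at t=9/2: particles 2 and 3 swap velocities; positions: p0=9/2 p1=6 p2=10 p3=10; velocities now: v0=-3 v1=-2 v2=-2 v3=0

Answer: 0,1 1,2 0,1 2,3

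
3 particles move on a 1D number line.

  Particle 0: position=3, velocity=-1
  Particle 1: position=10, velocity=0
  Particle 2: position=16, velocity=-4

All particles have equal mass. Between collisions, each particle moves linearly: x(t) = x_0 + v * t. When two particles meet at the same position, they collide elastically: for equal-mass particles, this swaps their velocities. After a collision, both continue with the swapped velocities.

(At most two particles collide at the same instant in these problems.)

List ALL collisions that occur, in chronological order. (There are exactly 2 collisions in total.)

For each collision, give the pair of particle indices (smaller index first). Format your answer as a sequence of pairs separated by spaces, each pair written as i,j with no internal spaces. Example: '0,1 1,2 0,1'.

Answer: 1,2 0,1

Derivation:
Collision at t=3/2: particles 1 and 2 swap velocities; positions: p0=3/2 p1=10 p2=10; velocities now: v0=-1 v1=-4 v2=0
Collision at t=13/3: particles 0 and 1 swap velocities; positions: p0=-4/3 p1=-4/3 p2=10; velocities now: v0=-4 v1=-1 v2=0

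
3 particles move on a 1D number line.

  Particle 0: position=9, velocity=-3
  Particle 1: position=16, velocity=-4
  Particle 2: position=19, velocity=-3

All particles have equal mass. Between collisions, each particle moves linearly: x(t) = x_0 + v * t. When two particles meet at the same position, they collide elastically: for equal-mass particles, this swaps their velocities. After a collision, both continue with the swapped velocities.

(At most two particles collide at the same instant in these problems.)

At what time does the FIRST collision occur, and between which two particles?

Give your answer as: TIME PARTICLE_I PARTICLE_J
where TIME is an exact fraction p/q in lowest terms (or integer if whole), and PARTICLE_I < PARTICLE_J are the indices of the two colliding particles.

Pair (0,1): pos 9,16 vel -3,-4 -> gap=7, closing at 1/unit, collide at t=7
Pair (1,2): pos 16,19 vel -4,-3 -> not approaching (rel speed -1 <= 0)
Earliest collision: t=7 between 0 and 1

Answer: 7 0 1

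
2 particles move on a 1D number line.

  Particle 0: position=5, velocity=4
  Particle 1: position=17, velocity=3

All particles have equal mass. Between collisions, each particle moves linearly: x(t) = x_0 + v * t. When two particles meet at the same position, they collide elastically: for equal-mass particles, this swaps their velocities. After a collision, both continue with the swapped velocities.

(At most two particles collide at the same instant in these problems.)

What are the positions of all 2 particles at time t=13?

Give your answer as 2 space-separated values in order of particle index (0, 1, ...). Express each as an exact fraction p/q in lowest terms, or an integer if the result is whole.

Collision at t=12: particles 0 and 1 swap velocities; positions: p0=53 p1=53; velocities now: v0=3 v1=4
Advance to t=13 (no further collisions before then); velocities: v0=3 v1=4; positions = 56 57

Answer: 56 57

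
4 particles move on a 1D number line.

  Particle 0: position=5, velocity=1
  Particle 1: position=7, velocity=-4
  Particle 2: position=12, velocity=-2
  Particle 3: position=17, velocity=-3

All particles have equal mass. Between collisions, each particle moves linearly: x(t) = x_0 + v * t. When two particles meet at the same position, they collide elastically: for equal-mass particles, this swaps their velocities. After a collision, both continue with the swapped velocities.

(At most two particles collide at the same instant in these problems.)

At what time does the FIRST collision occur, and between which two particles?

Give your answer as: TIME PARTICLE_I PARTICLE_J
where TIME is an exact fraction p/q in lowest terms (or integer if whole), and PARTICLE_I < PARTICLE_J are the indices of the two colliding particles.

Pair (0,1): pos 5,7 vel 1,-4 -> gap=2, closing at 5/unit, collide at t=2/5
Pair (1,2): pos 7,12 vel -4,-2 -> not approaching (rel speed -2 <= 0)
Pair (2,3): pos 12,17 vel -2,-3 -> gap=5, closing at 1/unit, collide at t=5
Earliest collision: t=2/5 between 0 and 1

Answer: 2/5 0 1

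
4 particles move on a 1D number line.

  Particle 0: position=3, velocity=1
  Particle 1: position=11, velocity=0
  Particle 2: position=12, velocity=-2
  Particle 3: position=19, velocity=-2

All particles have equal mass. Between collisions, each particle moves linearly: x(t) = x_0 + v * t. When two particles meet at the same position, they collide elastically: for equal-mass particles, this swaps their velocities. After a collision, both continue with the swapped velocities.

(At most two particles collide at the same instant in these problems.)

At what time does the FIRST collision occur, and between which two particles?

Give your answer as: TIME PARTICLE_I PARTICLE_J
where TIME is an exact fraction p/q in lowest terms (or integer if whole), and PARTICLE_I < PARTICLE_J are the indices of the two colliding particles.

Answer: 1/2 1 2

Derivation:
Pair (0,1): pos 3,11 vel 1,0 -> gap=8, closing at 1/unit, collide at t=8
Pair (1,2): pos 11,12 vel 0,-2 -> gap=1, closing at 2/unit, collide at t=1/2
Pair (2,3): pos 12,19 vel -2,-2 -> not approaching (rel speed 0 <= 0)
Earliest collision: t=1/2 between 1 and 2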